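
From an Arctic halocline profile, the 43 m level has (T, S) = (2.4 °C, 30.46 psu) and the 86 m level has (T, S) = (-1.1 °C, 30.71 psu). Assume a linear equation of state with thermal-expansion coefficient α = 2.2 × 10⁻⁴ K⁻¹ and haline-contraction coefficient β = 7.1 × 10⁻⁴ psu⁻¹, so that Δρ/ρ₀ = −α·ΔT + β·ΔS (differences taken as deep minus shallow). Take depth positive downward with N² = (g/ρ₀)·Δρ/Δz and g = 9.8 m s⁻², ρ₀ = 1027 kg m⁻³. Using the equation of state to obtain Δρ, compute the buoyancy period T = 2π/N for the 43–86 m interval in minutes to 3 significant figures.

ΔT = -3.5 K, ΔS = +0.25 psu (deep − shallow).
Δρ/ρ₀ = −αΔT + βΔS = 7.70 × 10⁻⁴ + 1.775 × 10⁻⁴ = 9.475 × 10⁻⁴, so Δρ ≈ 0.9731 kg m⁻³.
N² = (g/ρ₀)·Δρ/Δz = g·(Δρ/ρ₀)/Δz = 9.8 × 9.475 × 10⁻⁴ / 43 = 2.1594 × 10⁻⁴ s⁻².
N = √(2.1594 × 10⁻⁴) = 0.014695 rad s⁻¹ → T = 2π/N = 427.57 s = 7.1262 min ≈ 7.13 min.

7.13 min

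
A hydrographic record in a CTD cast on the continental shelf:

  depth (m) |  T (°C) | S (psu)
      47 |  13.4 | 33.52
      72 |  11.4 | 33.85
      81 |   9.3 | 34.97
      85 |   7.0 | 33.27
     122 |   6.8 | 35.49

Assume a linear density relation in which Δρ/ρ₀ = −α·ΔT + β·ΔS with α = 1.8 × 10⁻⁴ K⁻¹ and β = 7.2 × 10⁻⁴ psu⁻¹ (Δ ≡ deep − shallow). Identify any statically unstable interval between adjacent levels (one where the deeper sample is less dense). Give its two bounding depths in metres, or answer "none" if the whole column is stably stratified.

81–85 m

Evaluate Δρ/ρ₀ = −αΔT + βΔS across each adjacent pair:
  47–72 m: −αΔT+βΔS = −(1.8 × 10⁻⁴)(-2.0)+(7.2 × 10⁻⁴)(+0.33) = 6.0 × 10⁻⁴ → stable
  72–81 m: −αΔT+βΔS = −(1.8 × 10⁻⁴)(-2.1)+(7.2 × 10⁻⁴)(+1.12) = 1.2 × 10⁻³ → stable
  81–85 m: −αΔT+βΔS = −(1.8 × 10⁻⁴)(-2.3)+(7.2 × 10⁻⁴)(-1.70) = -8.1 × 10⁻⁴ → UNSTABLE
  85–122 m: −αΔT+βΔS = −(1.8 × 10⁻⁴)(-0.2)+(7.2 × 10⁻⁴)(+2.22) = 1.6 × 10⁻³ → stable
The 81–85 m interval has Δρ < 0: lighter water underlies denser water.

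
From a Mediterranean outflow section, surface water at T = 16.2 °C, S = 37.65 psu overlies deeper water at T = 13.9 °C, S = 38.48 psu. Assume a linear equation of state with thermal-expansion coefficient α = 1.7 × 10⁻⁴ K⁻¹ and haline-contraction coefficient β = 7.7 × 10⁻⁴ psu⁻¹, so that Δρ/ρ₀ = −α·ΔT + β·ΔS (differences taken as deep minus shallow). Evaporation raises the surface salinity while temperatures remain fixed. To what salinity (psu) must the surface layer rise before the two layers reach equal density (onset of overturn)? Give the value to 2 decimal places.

Neutral buoyancy requires −α(T_deep − T_surf) + β(S_deep − S_surf′) = 0.
S_surf′ = S_deep − (α/β)·ΔT = 38.48 − (1.7 × 10⁻⁴/7.7 × 10⁻⁴)·(-2.3) = 38.9878 psu.
Increase required: 38.9878 − 37.65 = 1.3378 psu.

38.99 psu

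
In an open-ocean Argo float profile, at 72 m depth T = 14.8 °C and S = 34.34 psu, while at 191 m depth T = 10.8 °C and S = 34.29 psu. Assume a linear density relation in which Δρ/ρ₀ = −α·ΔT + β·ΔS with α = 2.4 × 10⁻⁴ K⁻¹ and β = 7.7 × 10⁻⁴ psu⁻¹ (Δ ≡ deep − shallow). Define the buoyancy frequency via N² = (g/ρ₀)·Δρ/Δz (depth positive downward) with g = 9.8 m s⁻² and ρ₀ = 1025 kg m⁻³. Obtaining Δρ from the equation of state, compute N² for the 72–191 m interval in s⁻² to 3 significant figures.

ΔT = -4.0 K, ΔS = -0.05 psu (deep − shallow).
Δρ/ρ₀ = −αΔT + βΔS = 9.60 × 10⁻⁴ − 3.85 × 10⁻⁵ = 9.215 × 10⁻⁴, so Δρ ≈ 0.9445 kg m⁻³.
N² = (g/ρ₀)·Δρ/Δz = g·(Δρ/ρ₀)/Δz = 9.8 × 9.215 × 10⁻⁴ / 119 = 7.5888 × 10⁻⁵ s⁻² ≈ 7.59 × 10⁻⁵ s⁻².

7.59 × 10⁻⁵ s⁻²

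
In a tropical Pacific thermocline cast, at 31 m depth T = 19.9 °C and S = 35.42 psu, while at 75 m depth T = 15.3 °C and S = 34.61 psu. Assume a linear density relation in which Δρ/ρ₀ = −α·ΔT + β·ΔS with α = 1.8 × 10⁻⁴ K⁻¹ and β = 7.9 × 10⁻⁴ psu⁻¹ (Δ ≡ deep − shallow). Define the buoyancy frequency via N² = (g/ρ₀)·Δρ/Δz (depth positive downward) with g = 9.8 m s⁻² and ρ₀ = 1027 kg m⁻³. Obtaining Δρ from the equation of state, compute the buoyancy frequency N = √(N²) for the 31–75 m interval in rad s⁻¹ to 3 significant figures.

6.47 × 10⁻³ rad s⁻¹

ΔT = -4.6 K, ΔS = -0.81 psu (deep − shallow).
Δρ/ρ₀ = −αΔT + βΔS = 8.28 × 10⁻⁴ − 6.399 × 10⁻⁴ = 1.881 × 10⁻⁴, so Δρ ≈ 0.1932 kg m⁻³.
N² = (g/ρ₀)·Δρ/Δz = g·(Δρ/ρ₀)/Δz = 9.8 × 1.881 × 10⁻⁴ / 44 = 4.1895 × 10⁻⁵ s⁻².
N = √(4.1895 × 10⁻⁵) = 6.4726 × 10⁻³ rad s⁻¹ ≈ 6.47 × 10⁻³ rad s⁻¹.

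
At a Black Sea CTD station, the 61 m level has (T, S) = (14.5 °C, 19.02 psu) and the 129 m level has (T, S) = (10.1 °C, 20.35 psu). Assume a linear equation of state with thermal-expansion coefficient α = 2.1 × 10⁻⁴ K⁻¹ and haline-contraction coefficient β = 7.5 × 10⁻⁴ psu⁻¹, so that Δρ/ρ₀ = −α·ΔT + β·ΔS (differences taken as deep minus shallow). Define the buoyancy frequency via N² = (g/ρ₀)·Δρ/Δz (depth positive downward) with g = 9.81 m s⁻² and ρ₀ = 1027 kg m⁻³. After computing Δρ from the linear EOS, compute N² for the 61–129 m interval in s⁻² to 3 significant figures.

ΔT = -4.4 K, ΔS = +1.33 psu (deep − shallow).
Δρ/ρ₀ = −αΔT + βΔS = 9.24 × 10⁻⁴ + 9.975 × 10⁻⁴ = 1.9215 × 10⁻³, so Δρ ≈ 1.973 kg m⁻³.
N² = (g/ρ₀)·Δρ/Δz = g·(Δρ/ρ₀)/Δz = 9.81 × 1.9215 × 10⁻³ / 68 = 2.7720 × 10⁻⁴ s⁻² ≈ 2.77 × 10⁻⁴ s⁻².

2.77 × 10⁻⁴ s⁻²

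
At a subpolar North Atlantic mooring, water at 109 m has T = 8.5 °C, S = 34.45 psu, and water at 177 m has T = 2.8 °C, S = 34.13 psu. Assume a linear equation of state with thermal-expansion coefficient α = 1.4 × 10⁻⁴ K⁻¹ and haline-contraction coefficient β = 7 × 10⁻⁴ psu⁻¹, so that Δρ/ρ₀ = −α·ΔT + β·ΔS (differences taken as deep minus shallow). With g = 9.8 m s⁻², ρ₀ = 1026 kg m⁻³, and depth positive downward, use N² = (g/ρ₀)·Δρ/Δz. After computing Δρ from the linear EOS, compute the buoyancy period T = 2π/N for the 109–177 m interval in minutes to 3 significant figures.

ΔT = -5.7 K, ΔS = -0.32 psu (deep − shallow).
Δρ/ρ₀ = −αΔT + βΔS = 7.98 × 10⁻⁴ − 2.24 × 10⁻⁴ = 5.74 × 10⁻⁴, so Δρ ≈ 0.5889 kg m⁻³.
N² = (g/ρ₀)·Δρ/Δz = g·(Δρ/ρ₀)/Δz = 9.8 × 5.74 × 10⁻⁴ / 68 = 8.2724 × 10⁻⁵ s⁻².
N = √(8.2724 × 10⁻⁵) = 9.0953 × 10⁻³ rad s⁻¹ → T = 2π/N = 690.82 s = 11.514 min ≈ 11.5 min.

11.5 min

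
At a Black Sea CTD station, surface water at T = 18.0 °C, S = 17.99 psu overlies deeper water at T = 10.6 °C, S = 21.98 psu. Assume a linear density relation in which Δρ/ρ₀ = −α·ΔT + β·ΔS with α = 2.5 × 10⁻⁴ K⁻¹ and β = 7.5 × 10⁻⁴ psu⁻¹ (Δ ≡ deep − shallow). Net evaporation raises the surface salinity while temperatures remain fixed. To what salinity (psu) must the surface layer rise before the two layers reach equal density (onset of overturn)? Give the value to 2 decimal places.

Neutral buoyancy requires −α(T_deep − T_surf) + β(S_deep − S_surf′) = 0.
S_surf′ = S_deep − (α/β)·ΔT = 21.98 − (2.5 × 10⁻⁴/7.5 × 10⁻⁴)·(-7.4) = 24.4467 psu.
Increase required: 24.4467 − 17.99 = 6.4567 psu.

24.45 psu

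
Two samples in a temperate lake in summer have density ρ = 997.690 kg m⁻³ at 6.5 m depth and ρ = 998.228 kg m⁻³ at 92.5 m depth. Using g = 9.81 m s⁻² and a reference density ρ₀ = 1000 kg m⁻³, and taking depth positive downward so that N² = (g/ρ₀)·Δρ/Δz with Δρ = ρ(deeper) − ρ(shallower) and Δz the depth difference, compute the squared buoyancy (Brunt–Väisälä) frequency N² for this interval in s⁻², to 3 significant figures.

Δρ = 998.228 − 997.690 = 0.538 kg m⁻³ over Δz = 92.5 − 6.5 = 86 m.
N² = (9.81/1000) × (0.538/86) = 6.1370 × 10⁻⁵ s⁻² ≈ 6.14 × 10⁻⁵ s⁻².
N² > 0, so the interval is statically stable.

6.14 × 10⁻⁵ s⁻²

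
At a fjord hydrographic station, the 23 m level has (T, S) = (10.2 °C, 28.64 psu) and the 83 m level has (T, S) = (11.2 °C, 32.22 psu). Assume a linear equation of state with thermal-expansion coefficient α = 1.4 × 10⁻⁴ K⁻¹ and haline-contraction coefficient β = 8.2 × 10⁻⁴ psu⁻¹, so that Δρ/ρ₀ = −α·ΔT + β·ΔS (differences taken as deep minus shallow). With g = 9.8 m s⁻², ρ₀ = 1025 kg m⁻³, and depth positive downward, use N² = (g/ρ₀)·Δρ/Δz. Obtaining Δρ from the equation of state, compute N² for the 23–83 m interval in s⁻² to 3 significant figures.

ΔT = +1.0 K, ΔS = +3.58 psu (deep − shallow).
Δρ/ρ₀ = −αΔT + βΔS = -1.40 × 10⁻⁴ + 2.9356 × 10⁻³ = 2.7956 × 10⁻³, so Δρ ≈ 2.865 kg m⁻³.
N² = (g/ρ₀)·Δρ/Δz = g·(Δρ/ρ₀)/Δz = 9.8 × 2.7956 × 10⁻³ / 60 = 4.5661 × 10⁻⁴ s⁻² ≈ 4.57 × 10⁻⁴ s⁻².

4.57 × 10⁻⁴ s⁻²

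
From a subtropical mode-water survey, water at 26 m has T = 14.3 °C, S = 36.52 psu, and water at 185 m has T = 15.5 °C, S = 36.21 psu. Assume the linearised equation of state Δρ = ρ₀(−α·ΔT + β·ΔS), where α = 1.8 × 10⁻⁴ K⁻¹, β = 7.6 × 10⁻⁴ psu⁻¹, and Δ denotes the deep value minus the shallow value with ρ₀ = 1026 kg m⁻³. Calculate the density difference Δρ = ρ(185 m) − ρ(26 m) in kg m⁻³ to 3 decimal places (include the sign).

ΔT = +1.2 K, ΔS = -0.31 psu (deep − shallow).
Δρ/ρ₀ = −(1.8 × 10⁻⁴)(+1.2) + (7.6 × 10⁻⁴)(-0.31) = -4.516 × 10⁻⁴.
Δρ = 1026 × (-4.516 × 10⁻⁴) = -0.463 kg m⁻³.
Negative Δρ: lighter below, statically unstable.

-0.463 kg m⁻³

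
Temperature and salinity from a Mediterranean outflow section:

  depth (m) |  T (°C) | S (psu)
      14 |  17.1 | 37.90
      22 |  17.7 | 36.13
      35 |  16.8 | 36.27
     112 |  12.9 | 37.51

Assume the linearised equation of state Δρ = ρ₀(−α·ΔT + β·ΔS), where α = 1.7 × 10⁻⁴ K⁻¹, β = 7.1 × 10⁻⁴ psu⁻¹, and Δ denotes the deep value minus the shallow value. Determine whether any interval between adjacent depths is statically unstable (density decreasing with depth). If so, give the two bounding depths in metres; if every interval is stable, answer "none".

14–22 m

Evaluate Δρ/ρ₀ = −αΔT + βΔS across each adjacent pair:
  14–22 m: −αΔT+βΔS = −(1.7 × 10⁻⁴)(+0.6)+(7.1 × 10⁻⁴)(-1.77) = -1.4 × 10⁻³ → UNSTABLE
  22–35 m: −αΔT+βΔS = −(1.7 × 10⁻⁴)(-0.9)+(7.1 × 10⁻⁴)(+0.14) = 2.5 × 10⁻⁴ → stable
  35–112 m: −αΔT+βΔS = −(1.7 × 10⁻⁴)(-3.9)+(7.1 × 10⁻⁴)(+1.24) = 1.5 × 10⁻³ → stable
The 14–22 m interval has Δρ < 0: lighter water underlies denser water.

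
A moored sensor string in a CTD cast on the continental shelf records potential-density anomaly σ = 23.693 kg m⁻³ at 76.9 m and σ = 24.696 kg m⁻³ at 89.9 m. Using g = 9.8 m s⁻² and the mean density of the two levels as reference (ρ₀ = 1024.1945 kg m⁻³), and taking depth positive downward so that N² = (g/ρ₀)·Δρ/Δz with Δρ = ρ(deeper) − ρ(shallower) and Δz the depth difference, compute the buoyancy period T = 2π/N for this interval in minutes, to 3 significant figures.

Δρ = 1024.696 − 1023.693 = 1.003 kg m⁻³ over Δz = 89.9 − 76.9 = 13 m.
N² = (9.8/1024.1945) × (1.003/13) = 7.3825 × 10⁻⁴ s⁻².
N = √(7.3825 × 10⁻⁴) = 0.027171 rad s⁻¹, so T = 2π/N = 231.25 s = 3.8542 min ≈ 3.85 min.

3.85 min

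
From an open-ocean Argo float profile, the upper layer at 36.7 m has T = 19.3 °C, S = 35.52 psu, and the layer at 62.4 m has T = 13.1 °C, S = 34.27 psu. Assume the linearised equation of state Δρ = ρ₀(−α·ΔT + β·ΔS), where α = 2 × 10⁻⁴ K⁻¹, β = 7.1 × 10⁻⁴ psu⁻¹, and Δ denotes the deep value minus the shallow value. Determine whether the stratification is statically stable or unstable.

ΔT = 13.1 − 19.3 = -6.2 K and ΔS = 34.27 − 35.52 = -1.25 psu (deep − shallow).
−αΔT = 1.24 × 10⁻³; βΔS = -8.875 × 10⁻⁴; sum Δρ/ρ₀ = 3.525 × 10⁻⁴.
Δρ/ρ₀ > 0, so Δρ > 0: deeper water is denser → statically stable.

stable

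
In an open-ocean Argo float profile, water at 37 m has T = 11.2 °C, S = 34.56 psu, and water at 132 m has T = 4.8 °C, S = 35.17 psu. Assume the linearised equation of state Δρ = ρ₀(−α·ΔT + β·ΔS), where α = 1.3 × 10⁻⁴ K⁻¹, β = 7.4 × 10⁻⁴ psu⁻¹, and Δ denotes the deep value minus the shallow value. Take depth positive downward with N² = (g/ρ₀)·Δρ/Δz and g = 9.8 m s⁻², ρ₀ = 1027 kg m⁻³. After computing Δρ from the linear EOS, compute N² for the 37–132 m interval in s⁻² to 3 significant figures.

1.32 × 10⁻⁴ s⁻²

ΔT = -6.4 K, ΔS = +0.61 psu (deep − shallow).
Δρ/ρ₀ = −αΔT + βΔS = 8.32 × 10⁻⁴ + 4.514 × 10⁻⁴ = 1.2834 × 10⁻³, so Δρ ≈ 1.318 kg m⁻³.
N² = (g/ρ₀)·Δρ/Δz = g·(Δρ/ρ₀)/Δz = 9.8 × 1.2834 × 10⁻³ / 95 = 1.3239 × 10⁻⁴ s⁻² ≈ 1.32 × 10⁻⁴ s⁻².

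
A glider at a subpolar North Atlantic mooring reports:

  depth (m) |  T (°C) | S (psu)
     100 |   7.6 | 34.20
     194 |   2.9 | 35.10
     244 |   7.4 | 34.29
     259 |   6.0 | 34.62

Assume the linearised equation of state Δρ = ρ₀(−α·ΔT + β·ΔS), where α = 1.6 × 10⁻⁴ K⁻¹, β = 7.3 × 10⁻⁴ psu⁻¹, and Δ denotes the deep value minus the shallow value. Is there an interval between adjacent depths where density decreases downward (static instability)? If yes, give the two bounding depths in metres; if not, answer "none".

194–244 m

Evaluate Δρ/ρ₀ = −αΔT + βΔS across each adjacent pair:
  100–194 m: −αΔT+βΔS = −(1.6 × 10⁻⁴)(-4.7)+(7.3 × 10⁻⁴)(+0.90) = 1.4 × 10⁻³ → stable
  194–244 m: −αΔT+βΔS = −(1.6 × 10⁻⁴)(+4.5)+(7.3 × 10⁻⁴)(-0.81) = -1.3 × 10⁻³ → UNSTABLE
  244–259 m: −αΔT+βΔS = −(1.6 × 10⁻⁴)(-1.4)+(7.3 × 10⁻⁴)(+0.33) = 4.6 × 10⁻⁴ → stable
The 194–244 m interval has Δρ < 0: lighter water underlies denser water.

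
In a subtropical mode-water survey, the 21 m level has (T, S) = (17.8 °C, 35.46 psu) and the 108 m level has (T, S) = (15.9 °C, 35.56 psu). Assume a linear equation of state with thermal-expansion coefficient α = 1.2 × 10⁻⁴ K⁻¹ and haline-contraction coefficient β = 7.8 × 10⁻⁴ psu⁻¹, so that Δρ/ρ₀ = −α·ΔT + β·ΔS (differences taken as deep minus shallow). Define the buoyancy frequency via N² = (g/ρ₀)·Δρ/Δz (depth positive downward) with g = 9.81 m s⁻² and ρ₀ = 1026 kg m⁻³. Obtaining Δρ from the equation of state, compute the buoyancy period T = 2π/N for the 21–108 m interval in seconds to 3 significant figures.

ΔT = -1.9 K, ΔS = +0.10 psu (deep − shallow).
Δρ/ρ₀ = −αΔT + βΔS = 2.28 × 10⁻⁴ + 7.80 × 10⁻⁵ = 3.06 × 10⁻⁴, so Δρ ≈ 0.3140 kg m⁻³.
N² = (g/ρ₀)·Δρ/Δz = g·(Δρ/ρ₀)/Δz = 9.81 × 3.06 × 10⁻⁴ / 87 = 3.4504 × 10⁻⁵ s⁻².
N = √(3.4504 × 10⁻⁵) = 5.8740 × 10⁻³ rad s⁻¹ → T = 2π/N = 1.0697 × 10³ s ≈ 1.07 × 10³ s.

1.07 × 10³ s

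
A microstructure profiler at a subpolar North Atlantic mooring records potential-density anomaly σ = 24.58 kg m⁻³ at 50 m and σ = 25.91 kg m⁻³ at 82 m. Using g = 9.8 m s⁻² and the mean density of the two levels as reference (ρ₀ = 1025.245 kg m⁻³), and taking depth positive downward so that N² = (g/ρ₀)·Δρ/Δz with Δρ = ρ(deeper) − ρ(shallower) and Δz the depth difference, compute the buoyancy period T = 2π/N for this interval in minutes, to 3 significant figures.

Δρ = 1025.91 − 1024.58 = 1.33 kg m⁻³ over Δz = 82 − 50 = 32 m.
N² = (9.8/1025.245) × (1.33/32) = 3.9728 × 10⁻⁴ s⁻².
N = √(3.9728 × 10⁻⁴) = 0.019932 rad s⁻¹, so T = 2π/N = 315.23 s = 5.2538 min ≈ 5.25 min.

5.25 min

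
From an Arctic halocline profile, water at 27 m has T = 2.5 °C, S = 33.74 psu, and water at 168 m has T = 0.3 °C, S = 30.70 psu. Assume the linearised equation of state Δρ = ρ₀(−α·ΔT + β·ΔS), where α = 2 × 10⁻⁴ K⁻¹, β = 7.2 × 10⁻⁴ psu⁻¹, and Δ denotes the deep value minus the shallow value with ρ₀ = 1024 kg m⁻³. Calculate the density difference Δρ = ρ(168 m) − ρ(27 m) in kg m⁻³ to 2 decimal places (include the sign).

-1.79 kg m⁻³

ΔT = -2.2 K, ΔS = -3.04 psu (deep − shallow).
Δρ/ρ₀ = −(2 × 10⁻⁴)(-2.2) + (7.2 × 10⁻⁴)(-3.04) = -1.7488 × 10⁻³.
Δρ = 1024 × (-1.7488 × 10⁻³) = -1.79 kg m⁻³.
Negative Δρ: lighter below, statically unstable.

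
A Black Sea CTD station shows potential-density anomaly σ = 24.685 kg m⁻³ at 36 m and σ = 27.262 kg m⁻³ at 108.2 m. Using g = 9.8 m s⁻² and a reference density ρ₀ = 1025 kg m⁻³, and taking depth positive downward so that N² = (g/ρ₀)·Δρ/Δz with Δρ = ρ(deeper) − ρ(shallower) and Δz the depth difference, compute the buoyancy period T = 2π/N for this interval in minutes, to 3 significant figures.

Δρ = 1027.262 − 1024.685 = 2.577 kg m⁻³ over Δz = 108.2 − 36 = 72.2 m.
N² = (9.8/1025) × (2.577/72.2) = 3.4126 × 10⁻⁴ s⁻².
N = √(3.4126 × 10⁻⁴) = 0.018473 rad s⁻¹, so T = 2π/N = 340.13 s = 5.6688 min ≈ 5.67 min.
N² > 0, so the interval is statically stable.

5.67 min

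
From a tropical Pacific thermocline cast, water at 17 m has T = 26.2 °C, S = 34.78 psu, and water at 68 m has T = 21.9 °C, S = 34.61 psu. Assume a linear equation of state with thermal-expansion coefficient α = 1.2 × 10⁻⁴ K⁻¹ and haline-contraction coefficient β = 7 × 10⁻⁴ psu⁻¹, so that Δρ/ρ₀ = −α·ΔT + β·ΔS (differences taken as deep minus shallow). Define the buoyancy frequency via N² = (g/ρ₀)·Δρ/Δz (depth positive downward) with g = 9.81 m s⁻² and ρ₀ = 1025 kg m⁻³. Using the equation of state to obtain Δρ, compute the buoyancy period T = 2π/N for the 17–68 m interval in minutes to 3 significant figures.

12.0 min

ΔT = -4.3 K, ΔS = -0.17 psu (deep − shallow).
Δρ/ρ₀ = −αΔT + βΔS = 5.16 × 10⁻⁴ − 1.19 × 10⁻⁴ = 3.97 × 10⁻⁴, so Δρ ≈ 0.4069 kg m⁻³.
N² = (g/ρ₀)·Δρ/Δz = g·(Δρ/ρ₀)/Δz = 9.81 × 3.97 × 10⁻⁴ / 51 = 7.6364 × 10⁻⁵ s⁻².
N = √(7.6364 × 10⁻⁵) = 8.7386 × 10⁻³ rad s⁻¹ → T = 2π/N = 719.02 s = 11.984 min ≈ 12.0 min.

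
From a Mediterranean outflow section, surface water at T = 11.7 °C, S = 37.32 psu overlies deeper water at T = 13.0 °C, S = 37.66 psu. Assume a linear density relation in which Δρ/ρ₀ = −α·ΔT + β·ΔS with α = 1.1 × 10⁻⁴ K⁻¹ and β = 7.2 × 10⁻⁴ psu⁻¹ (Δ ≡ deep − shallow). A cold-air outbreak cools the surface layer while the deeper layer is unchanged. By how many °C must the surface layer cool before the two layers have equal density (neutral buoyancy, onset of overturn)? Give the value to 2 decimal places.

Neutral buoyancy requires Δρ = 0, i.e. −α(T_deep − T_surf′) + β(S_deep − S_surf) = 0.
T_surf′ = T_deep − (β/α)·ΔS = 13.0 − (7.2 × 10⁻⁴/1.1 × 10⁻⁴)·(+0.34) = 10.7745 °C.
Cooling required: 11.7 − (10.7745) = 0.9255 °C.

0.93 °C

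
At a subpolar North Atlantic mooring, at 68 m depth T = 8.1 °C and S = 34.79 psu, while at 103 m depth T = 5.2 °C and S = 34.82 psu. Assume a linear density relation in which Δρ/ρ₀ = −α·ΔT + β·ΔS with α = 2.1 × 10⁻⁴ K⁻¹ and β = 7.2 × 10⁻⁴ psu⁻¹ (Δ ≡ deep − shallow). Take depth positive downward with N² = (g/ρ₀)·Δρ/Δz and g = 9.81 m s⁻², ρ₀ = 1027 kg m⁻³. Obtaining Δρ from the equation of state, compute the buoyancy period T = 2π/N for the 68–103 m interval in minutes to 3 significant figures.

ΔT = -2.9 K, ΔS = +0.03 psu (deep − shallow).
Δρ/ρ₀ = −αΔT + βΔS = 6.09 × 10⁻⁴ + 2.16 × 10⁻⁵ = 6.306 × 10⁻⁴, so Δρ ≈ 0.6476 kg m⁻³.
N² = (g/ρ₀)·Δρ/Δz = g·(Δρ/ρ₀)/Δz = 9.81 × 6.306 × 10⁻⁴ / 35 = 1.7675 × 10⁻⁴ s⁻².
N = √(1.7675 × 10⁻⁴) = 0.013295 rad s⁻¹ → T = 2π/N = 472.60 s = 7.8767 min ≈ 7.88 min.

7.88 min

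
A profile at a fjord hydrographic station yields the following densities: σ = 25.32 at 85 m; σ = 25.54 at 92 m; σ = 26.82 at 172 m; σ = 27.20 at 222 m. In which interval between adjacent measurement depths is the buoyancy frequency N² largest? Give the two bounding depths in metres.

Compute the density gradient over each adjacent pair:
  85–92 m: Δρ/Δz = 0.22/7 = 0.031 kg m⁻⁴
  92–172 m: Δρ/Δz = 1.28/80 = 0.016 kg m⁻⁴
  172–222 m: Δρ/Δz = 0.38/50 = 7.6 × 10⁻³ kg m⁻⁴
The largest gradient is in the 85–92 m interval — the pycnocline.

85–92 m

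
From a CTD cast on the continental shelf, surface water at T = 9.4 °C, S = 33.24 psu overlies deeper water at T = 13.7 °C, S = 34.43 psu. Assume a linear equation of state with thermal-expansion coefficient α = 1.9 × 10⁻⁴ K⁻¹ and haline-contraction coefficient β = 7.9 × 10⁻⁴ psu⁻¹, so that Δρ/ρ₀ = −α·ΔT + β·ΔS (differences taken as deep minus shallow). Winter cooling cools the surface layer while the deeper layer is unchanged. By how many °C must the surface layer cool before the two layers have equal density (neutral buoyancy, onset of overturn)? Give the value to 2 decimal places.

Neutral buoyancy requires Δρ = 0, i.e. −α(T_deep − T_surf′) + β(S_deep − S_surf) = 0.
T_surf′ = T_deep − (β/α)·ΔS = 13.7 − (7.9 × 10⁻⁴/1.9 × 10⁻⁴)·(+1.19) = 8.7521 °C.
Cooling required: 9.4 − (8.7521) = 0.6479 °C.

0.65 °C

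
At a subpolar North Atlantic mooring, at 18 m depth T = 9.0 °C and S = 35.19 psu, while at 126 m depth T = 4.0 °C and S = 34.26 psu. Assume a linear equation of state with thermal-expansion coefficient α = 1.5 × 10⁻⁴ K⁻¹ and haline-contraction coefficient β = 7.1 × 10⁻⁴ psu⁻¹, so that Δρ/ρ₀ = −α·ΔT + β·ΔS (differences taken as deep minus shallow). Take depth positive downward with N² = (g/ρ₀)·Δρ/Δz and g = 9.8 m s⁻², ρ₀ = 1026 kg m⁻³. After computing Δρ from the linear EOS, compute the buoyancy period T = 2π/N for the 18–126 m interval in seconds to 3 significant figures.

ΔT = -5.0 K, ΔS = -0.93 psu (deep − shallow).
Δρ/ρ₀ = −αΔT + βΔS = 7.50 × 10⁻⁴ − 6.603 × 10⁻⁴ = 8.97 × 10⁻⁵, so Δρ ≈ 0.09203 kg m⁻³.
N² = (g/ρ₀)·Δρ/Δz = g·(Δρ/ρ₀)/Δz = 9.8 × 8.97 × 10⁻⁵ / 108 = 8.1394 × 10⁻⁶ s⁻².
N = √(8.1394 × 10⁻⁶) = 2.8530 × 10⁻³ rad s⁻¹ → T = 2π/N = 2.2023 × 10³ s ≈ 2.20 × 10³ s.

2.20 × 10³ s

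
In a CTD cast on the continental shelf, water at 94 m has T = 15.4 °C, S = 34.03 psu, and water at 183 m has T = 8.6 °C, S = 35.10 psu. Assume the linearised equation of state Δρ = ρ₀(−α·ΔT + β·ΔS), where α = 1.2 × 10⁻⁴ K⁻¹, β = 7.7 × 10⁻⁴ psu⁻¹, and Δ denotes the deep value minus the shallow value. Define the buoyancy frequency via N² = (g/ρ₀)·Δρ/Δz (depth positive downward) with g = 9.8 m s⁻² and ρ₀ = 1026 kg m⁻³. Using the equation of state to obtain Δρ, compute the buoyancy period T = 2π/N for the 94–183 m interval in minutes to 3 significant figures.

ΔT = -6.8 K, ΔS = +1.07 psu (deep − shallow).
Δρ/ρ₀ = −αΔT + βΔS = 8.16 × 10⁻⁴ + 8.239 × 10⁻⁴ = 1.6399 × 10⁻³, so Δρ ≈ 1.683 kg m⁻³.
N² = (g/ρ₀)·Δρ/Δz = g·(Δρ/ρ₀)/Δz = 9.8 × 1.6399 × 10⁻³ / 89 = 1.8057 × 10⁻⁴ s⁻².
N = √(1.8057 × 10⁻⁴) = 0.013438 rad s⁻¹ → T = 2π/N = 467.57 s = 7.7928 min ≈ 7.79 min.

7.79 min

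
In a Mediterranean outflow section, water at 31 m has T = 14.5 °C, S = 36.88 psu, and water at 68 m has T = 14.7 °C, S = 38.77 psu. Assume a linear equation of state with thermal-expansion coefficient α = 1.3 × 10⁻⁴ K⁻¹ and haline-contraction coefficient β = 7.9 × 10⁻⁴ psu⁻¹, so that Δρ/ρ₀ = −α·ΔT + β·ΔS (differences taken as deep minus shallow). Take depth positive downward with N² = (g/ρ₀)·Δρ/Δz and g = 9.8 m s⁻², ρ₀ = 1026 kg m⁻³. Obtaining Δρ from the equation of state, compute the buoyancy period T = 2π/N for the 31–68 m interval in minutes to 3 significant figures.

5.31 min

ΔT = +0.2 K, ΔS = +1.89 psu (deep − shallow).
Δρ/ρ₀ = −αΔT + βΔS = -2.60 × 10⁻⁵ + 1.4931 × 10⁻³ = 1.4671 × 10⁻³, so Δρ ≈ 1.505 kg m⁻³.
N² = (g/ρ₀)·Δρ/Δz = g·(Δρ/ρ₀)/Δz = 9.8 × 1.4671 × 10⁻³ / 37 = 3.8858 × 10⁻⁴ s⁻².
N = √(3.8858 × 10⁻⁴) = 0.019712 rad s⁻¹ → T = 2π/N = 318.75 s = 5.3125 min ≈ 5.31 min.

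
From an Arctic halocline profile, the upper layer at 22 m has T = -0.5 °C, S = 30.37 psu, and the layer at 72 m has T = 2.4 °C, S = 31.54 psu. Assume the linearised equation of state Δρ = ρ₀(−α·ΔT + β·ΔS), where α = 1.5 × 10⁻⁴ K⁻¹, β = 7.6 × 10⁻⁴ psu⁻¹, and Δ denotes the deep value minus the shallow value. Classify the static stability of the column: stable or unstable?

ΔT = 2.4 − -0.5 = +2.9 K and ΔS = 31.54 − 30.37 = +1.17 psu (deep − shallow).
−αΔT = -4.35 × 10⁻⁴; βΔS = 8.892 × 10⁻⁴; sum Δρ/ρ₀ = 4.542 × 10⁻⁴.
Δρ/ρ₀ > 0, so Δρ > 0: deeper water is denser → statically stable.

stable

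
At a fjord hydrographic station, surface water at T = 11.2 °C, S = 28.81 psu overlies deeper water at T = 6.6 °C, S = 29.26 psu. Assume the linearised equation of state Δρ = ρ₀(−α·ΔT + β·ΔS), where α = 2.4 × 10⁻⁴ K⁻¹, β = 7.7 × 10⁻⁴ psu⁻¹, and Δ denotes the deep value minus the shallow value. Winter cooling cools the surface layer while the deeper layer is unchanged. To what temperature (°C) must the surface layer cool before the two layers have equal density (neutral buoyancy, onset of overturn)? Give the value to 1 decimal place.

5.2 °C

Neutral buoyancy requires Δρ = 0, i.e. −α(T_deep − T_surf′) + β(S_deep − S_surf) = 0.
T_surf′ = T_deep − (β/α)·ΔS = 6.6 − (7.7 × 10⁻⁴/2.4 × 10⁻⁴)·(+0.45) = 5.156 °C.
Cooling required: 11.2 − (5.156) = 6.044 °C.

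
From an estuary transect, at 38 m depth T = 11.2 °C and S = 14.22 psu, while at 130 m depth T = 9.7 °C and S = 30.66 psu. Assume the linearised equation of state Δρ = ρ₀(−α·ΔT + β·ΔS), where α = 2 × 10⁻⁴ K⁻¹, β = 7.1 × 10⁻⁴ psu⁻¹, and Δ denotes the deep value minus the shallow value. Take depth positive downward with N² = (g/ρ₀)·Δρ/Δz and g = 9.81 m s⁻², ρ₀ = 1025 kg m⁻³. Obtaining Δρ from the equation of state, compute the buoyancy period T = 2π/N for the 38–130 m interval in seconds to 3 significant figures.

ΔT = -1.5 K, ΔS = +16.44 psu (deep − shallow).
Δρ/ρ₀ = −αΔT + βΔS = 3.00 × 10⁻⁴ + 0.0116724 = 0.0119724, so Δρ ≈ 12.27 kg m⁻³.
N² = (g/ρ₀)·Δρ/Δz = g·(Δρ/ρ₀)/Δz = 9.81 × 0.0119724 / 92 = 1.2766 × 10⁻³ s⁻².
N = √(1.2766 × 10⁻³) = 0.035730 rad s⁻¹ → T = 2π/N = 175.85 s ≈ 176 s.

176 s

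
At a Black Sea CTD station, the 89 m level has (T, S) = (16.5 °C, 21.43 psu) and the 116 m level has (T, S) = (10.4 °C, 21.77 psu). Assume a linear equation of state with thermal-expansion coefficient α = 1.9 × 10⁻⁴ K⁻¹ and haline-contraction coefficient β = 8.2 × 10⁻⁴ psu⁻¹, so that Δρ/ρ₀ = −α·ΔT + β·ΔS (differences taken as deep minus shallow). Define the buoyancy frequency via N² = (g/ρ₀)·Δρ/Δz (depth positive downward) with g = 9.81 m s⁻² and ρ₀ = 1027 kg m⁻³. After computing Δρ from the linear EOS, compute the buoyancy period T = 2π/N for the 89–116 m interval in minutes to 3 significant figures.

4.58 min

ΔT = -6.1 K, ΔS = +0.34 psu (deep − shallow).
Δρ/ρ₀ = −αΔT + βΔS = 1.159 × 10⁻³ + 2.788 × 10⁻⁴ = 1.4378 × 10⁻³, so Δρ ≈ 1.477 kg m⁻³.
N² = (g/ρ₀)·Δρ/Δz = g·(Δρ/ρ₀)/Δz = 9.81 × 1.4378 × 10⁻³ / 27 = 5.2240 × 10⁻⁴ s⁻².
N = √(5.2240 × 10⁻⁴) = 0.022856 rad s⁻¹ → T = 2π/N = 274.90 s = 4.5817 min ≈ 4.58 min.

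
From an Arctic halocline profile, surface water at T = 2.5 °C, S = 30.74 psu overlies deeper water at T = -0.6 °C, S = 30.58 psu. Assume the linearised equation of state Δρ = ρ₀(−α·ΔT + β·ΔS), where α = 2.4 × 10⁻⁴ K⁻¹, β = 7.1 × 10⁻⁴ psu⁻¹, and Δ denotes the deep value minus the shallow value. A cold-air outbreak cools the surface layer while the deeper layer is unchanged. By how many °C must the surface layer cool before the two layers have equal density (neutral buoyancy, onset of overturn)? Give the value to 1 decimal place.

2.6 °C

Neutral buoyancy requires Δρ = 0, i.e. −α(T_deep − T_surf′) + β(S_deep − S_surf) = 0.
T_surf′ = T_deep − (β/α)·ΔS = -0.6 − (7.1 × 10⁻⁴/2.4 × 10⁻⁴)·(-0.16) = -0.127 °C.
Cooling required: 2.5 − (-0.127) = 2.627 °C.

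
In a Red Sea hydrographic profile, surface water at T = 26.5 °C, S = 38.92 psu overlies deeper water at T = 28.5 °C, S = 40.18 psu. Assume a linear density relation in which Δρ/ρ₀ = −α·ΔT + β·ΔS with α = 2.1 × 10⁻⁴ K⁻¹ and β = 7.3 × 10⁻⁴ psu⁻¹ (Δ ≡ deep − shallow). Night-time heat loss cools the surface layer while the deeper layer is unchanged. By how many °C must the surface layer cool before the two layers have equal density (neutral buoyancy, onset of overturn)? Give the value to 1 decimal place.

2.4 °C

Neutral buoyancy requires Δρ = 0, i.e. −α(T_deep − T_surf′) + β(S_deep − S_surf) = 0.
T_surf′ = T_deep − (β/α)·ΔS = 28.5 − (7.3 × 10⁻⁴/2.1 × 10⁻⁴)·(+1.26) = 24.120 °C.
Cooling required: 26.5 − (24.120) = 2.380 °C.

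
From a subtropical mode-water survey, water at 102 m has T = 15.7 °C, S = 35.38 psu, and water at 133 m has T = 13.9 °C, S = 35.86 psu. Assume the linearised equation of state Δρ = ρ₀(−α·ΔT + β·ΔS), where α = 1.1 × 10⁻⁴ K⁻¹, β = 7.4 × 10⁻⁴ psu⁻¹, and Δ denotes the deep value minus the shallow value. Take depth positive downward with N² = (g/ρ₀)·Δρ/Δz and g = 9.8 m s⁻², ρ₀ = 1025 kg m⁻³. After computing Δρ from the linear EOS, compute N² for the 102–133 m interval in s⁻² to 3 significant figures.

1.75 × 10⁻⁴ s⁻²

ΔT = -1.8 K, ΔS = +0.48 psu (deep − shallow).
Δρ/ρ₀ = −αΔT + βΔS = 1.98 × 10⁻⁴ + 3.552 × 10⁻⁴ = 5.532 × 10⁻⁴, so Δρ ≈ 0.5670 kg m⁻³.
N² = (g/ρ₀)·Δρ/Δz = g·(Δρ/ρ₀)/Δz = 9.8 × 5.532 × 10⁻⁴ / 31 = 1.7488 × 10⁻⁴ s⁻² ≈ 1.75 × 10⁻⁴ s⁻².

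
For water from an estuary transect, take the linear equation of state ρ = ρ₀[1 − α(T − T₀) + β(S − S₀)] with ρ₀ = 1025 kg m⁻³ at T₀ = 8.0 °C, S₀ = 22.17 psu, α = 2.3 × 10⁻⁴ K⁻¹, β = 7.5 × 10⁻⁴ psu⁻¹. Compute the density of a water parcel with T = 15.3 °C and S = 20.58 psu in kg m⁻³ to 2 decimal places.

1022.06 kg m⁻³

T − T₀ = +7.3 K, S − S₀ = -1.59 psu.
Bracket = 1 − α·(+7.3) + β·(-1.59) = 1 + (-2.8715 × 10⁻³) = 0.9971285.
ρ = 1025 × 0.9971285 = 1022.06 kg m⁻³.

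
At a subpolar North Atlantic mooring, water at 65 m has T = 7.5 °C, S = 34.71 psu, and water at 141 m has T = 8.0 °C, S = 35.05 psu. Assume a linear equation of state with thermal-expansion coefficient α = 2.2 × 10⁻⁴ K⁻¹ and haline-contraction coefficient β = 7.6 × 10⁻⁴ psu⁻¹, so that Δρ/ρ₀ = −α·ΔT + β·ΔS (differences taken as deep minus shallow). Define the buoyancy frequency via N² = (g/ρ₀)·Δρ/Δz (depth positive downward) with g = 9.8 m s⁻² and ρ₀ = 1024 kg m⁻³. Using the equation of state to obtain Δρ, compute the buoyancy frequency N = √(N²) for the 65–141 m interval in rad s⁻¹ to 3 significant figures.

4.37 × 10⁻³ rad s⁻¹

ΔT = +0.5 K, ΔS = +0.34 psu (deep − shallow).
Δρ/ρ₀ = −αΔT + βΔS = -1.10 × 10⁻⁴ + 2.584 × 10⁻⁴ = 1.484 × 10⁻⁴, so Δρ ≈ 0.1520 kg m⁻³.
N² = (g/ρ₀)·Δρ/Δz = g·(Δρ/ρ₀)/Δz = 9.8 × 1.484 × 10⁻⁴ / 76 = 1.9136 × 10⁻⁵ s⁻².
N = √(1.9136 × 10⁻⁵) = 4.3745 × 10⁻³ rad s⁻¹ ≈ 4.37 × 10⁻³ rad s⁻¹.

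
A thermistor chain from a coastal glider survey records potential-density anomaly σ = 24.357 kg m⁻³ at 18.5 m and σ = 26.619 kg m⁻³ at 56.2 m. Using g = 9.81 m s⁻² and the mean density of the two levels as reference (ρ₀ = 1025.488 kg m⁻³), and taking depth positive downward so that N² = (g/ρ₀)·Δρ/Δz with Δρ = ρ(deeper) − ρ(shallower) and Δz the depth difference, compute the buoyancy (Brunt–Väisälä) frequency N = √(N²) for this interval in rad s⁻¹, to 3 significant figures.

Δρ = 1026.619 − 1024.357 = 2.262 kg m⁻³ over Δz = 56.2 − 18.5 = 37.7 m.
N² = (9.81/1025.488) × (2.262/37.7) = 5.7397 × 10⁻⁴ s⁻².
N = √(5.7397 × 10⁻⁴) = 0.023958 rad s⁻¹ ≈ 0.0240 rad s⁻¹.

0.0240 rad s⁻¹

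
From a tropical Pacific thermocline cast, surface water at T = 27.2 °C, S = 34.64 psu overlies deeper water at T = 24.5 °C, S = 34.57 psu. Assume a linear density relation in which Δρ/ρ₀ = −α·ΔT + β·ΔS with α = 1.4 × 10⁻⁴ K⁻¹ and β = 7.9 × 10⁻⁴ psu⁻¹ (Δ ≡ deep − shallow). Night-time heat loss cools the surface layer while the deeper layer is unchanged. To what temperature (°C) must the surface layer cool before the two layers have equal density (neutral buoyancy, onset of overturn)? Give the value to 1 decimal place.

Neutral buoyancy requires Δρ = 0, i.e. −α(T_deep − T_surf′) + β(S_deep − S_surf) = 0.
T_surf′ = T_deep − (β/α)·ΔS = 24.5 − (7.9 × 10⁻⁴/1.4 × 10⁻⁴)·(-0.07) = 24.895 °C.
Cooling required: 27.2 − (24.895) = 2.305 °C.

24.9 °C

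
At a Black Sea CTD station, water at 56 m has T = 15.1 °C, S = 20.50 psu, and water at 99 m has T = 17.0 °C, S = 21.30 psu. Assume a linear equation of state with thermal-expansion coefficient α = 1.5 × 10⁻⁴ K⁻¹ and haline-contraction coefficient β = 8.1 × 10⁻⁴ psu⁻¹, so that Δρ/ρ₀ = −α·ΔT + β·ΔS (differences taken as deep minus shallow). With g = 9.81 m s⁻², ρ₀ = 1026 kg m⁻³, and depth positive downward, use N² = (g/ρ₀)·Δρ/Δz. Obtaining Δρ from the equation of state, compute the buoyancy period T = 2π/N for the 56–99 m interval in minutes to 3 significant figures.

ΔT = +1.9 K, ΔS = +0.80 psu (deep − shallow).
Δρ/ρ₀ = −αΔT + βΔS = -2.85 × 10⁻⁴ + 6.48 × 10⁻⁴ = 3.63 × 10⁻⁴, so Δρ ≈ 0.3724 kg m⁻³.
N² = (g/ρ₀)·Δρ/Δz = g·(Δρ/ρ₀)/Δz = 9.81 × 3.63 × 10⁻⁴ / 43 = 8.2815 × 10⁻⁵ s⁻².
N = √(8.2815 × 10⁻⁵) = 9.1003 × 10⁻³ rad s⁻¹ → T = 2π/N = 690.44 s = 11.507 min ≈ 11.5 min.

11.5 min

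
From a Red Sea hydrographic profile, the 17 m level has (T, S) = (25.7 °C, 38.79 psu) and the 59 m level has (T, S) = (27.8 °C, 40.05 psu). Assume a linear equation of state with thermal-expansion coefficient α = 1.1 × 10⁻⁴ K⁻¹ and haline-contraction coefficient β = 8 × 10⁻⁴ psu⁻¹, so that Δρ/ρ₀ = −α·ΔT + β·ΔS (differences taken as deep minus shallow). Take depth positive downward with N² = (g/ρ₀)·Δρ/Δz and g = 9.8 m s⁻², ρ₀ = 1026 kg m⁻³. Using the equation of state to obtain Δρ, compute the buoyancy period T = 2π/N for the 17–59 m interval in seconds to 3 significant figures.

467 s

ΔT = +2.1 K, ΔS = +1.26 psu (deep − shallow).
Δρ/ρ₀ = −αΔT + βΔS = -2.31 × 10⁻⁴ + 1.008 × 10⁻³ = 7.77 × 10⁻⁴, so Δρ ≈ 0.7972 kg m⁻³.
N² = (g/ρ₀)·Δρ/Δz = g·(Δρ/ρ₀)/Δz = 9.8 × 7.77 × 10⁻⁴ / 42 = 1.8130 × 10⁻⁴ s⁻².
N = √(1.8130 × 10⁻⁴) = 0.013465 rad s⁻¹ → T = 2π/N = 466.63 s ≈ 467 s.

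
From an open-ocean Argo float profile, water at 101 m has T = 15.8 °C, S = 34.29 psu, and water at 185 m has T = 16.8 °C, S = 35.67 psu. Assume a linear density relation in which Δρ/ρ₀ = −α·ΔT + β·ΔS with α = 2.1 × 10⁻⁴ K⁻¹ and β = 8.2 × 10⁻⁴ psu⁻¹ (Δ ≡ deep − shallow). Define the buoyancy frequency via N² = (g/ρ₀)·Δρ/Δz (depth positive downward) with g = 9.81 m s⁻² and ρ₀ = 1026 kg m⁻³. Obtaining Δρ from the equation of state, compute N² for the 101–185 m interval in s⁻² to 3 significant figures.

ΔT = +1.0 K, ΔS = +1.38 psu (deep − shallow).
Δρ/ρ₀ = −αΔT + βΔS = -2.10 × 10⁻⁴ + 1.1316 × 10⁻³ = 9.216 × 10⁻⁴, so Δρ ≈ 0.9456 kg m⁻³.
N² = (g/ρ₀)·Δρ/Δz = g·(Δρ/ρ₀)/Δz = 9.81 × 9.216 × 10⁻⁴ / 84 = 1.0763 × 10⁻⁴ s⁻² ≈ 1.08 × 10⁻⁴ s⁻².

1.08 × 10⁻⁴ s⁻²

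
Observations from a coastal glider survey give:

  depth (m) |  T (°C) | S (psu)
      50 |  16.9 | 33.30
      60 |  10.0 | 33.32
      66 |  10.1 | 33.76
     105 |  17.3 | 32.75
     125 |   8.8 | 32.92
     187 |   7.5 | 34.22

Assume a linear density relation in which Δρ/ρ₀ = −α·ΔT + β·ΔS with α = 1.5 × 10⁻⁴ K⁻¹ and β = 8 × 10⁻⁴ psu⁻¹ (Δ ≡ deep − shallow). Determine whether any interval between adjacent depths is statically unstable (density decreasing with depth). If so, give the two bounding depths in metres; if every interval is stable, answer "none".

66–105 m

Evaluate Δρ/ρ₀ = −αΔT + βΔS across each adjacent pair:
  50–60 m: −αΔT+βΔS = −(1.5 × 10⁻⁴)(-6.9)+(8 × 10⁻⁴)(+0.02) = 1.1 × 10⁻³ → stable
  60–66 m: −αΔT+βΔS = −(1.5 × 10⁻⁴)(+0.1)+(8 × 10⁻⁴)(+0.44) = 3.4 × 10⁻⁴ → stable
  66–105 m: −αΔT+βΔS = −(1.5 × 10⁻⁴)(+7.2)+(8 × 10⁻⁴)(-1.01) = -1.9 × 10⁻³ → UNSTABLE
  105–125 m: −αΔT+βΔS = −(1.5 × 10⁻⁴)(-8.5)+(8 × 10⁻⁴)(+0.17) = 1.4 × 10⁻³ → stable
  125–187 m: −αΔT+βΔS = −(1.5 × 10⁻⁴)(-1.3)+(8 × 10⁻⁴)(+1.30) = 1.2 × 10⁻³ → stable
The 66–105 m interval has Δρ < 0: lighter water underlies denser water.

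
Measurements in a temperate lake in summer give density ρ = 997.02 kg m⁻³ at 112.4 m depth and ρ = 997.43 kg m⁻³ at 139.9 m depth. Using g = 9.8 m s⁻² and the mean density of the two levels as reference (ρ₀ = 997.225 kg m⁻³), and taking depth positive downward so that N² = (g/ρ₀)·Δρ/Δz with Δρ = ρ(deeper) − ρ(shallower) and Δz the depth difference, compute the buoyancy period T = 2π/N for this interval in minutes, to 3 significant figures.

8.65 min

Δρ = 997.43 − 997.02 = 0.41 kg m⁻³ over Δz = 139.9 − 112.4 = 27.5 m.
N² = (9.8/997.225) × (0.41/27.5) = 1.4652 × 10⁻⁴ s⁻².
N = √(1.4652 × 10⁻⁴) = 0.012105 rad s⁻¹, so T = 2π/N = 519.06 s = 8.6510 min ≈ 8.65 min.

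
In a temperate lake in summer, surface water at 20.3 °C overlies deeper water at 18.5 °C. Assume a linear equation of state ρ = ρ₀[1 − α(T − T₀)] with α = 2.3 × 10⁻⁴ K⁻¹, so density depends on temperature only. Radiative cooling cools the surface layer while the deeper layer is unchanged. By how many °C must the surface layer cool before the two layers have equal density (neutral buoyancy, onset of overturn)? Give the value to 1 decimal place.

With temperature the only control, equal density requires T_surf′ = T_deep.
T_surf′ = 18.5 °C.
Cooling required: 20.3 − 18.5 = 1.8 °C.

1.8 °C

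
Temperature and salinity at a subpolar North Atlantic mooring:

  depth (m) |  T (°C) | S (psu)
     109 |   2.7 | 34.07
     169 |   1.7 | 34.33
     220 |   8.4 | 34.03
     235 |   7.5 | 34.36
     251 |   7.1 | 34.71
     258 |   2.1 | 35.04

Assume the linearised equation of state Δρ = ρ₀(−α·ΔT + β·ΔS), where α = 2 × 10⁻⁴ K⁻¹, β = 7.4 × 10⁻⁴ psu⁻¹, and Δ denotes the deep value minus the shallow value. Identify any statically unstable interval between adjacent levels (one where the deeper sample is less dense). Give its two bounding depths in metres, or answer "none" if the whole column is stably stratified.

169–220 m

Evaluate Δρ/ρ₀ = −αΔT + βΔS across each adjacent pair:
  109–169 m: −αΔT+βΔS = −(2 × 10⁻⁴)(-1.0)+(7.4 × 10⁻⁴)(+0.26) = 3.9 × 10⁻⁴ → stable
  169–220 m: −αΔT+βΔS = −(2 × 10⁻⁴)(+6.7)+(7.4 × 10⁻⁴)(-0.30) = -1.6 × 10⁻³ → UNSTABLE
  220–235 m: −αΔT+βΔS = −(2 × 10⁻⁴)(-0.9)+(7.4 × 10⁻⁴)(+0.33) = 4.2 × 10⁻⁴ → stable
  235–251 m: −αΔT+βΔS = −(2 × 10⁻⁴)(-0.4)+(7.4 × 10⁻⁴)(+0.35) = 3.4 × 10⁻⁴ → stable
  251–258 m: −αΔT+βΔS = −(2 × 10⁻⁴)(-5.0)+(7.4 × 10⁻⁴)(+0.33) = 1.2 × 10⁻³ → stable
The 169–220 m interval has Δρ < 0: lighter water underlies denser water.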